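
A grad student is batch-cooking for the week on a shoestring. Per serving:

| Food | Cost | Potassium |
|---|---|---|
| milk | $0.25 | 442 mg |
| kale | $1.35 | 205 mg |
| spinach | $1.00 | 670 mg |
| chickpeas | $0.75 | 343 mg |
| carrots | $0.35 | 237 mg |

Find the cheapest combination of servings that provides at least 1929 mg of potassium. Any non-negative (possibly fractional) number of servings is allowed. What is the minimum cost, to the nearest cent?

$1.09

Cost per mg of potassium: milk $0.0006, carrots $0.0015, spinach $0.0015, chickpeas $0.0022, kale $0.0066.
With no serving limits, use only milk: 1929 mg / 442 mg = 4.364 servings × $0.25 = $1.09.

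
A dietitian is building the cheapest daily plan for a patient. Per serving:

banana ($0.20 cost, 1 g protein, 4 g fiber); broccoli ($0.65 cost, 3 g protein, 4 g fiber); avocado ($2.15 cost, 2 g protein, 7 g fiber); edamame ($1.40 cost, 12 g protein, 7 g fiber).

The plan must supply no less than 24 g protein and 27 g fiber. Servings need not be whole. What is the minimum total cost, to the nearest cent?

$3.12

Two binding constraints pin down two serving amounts, so the optimal mix uses at most two foods. The candidates are each food alone (scaled to the tighter of protein/fiber) and each pair with both constraints tight.
banana only: max(24/1, 27/4) = 24 servings → $4.80.
broccoli only: max(24/3, 27/4) = 8 servings → $5.20.
avocado only: max(24/2, 27/7) = 12 servings → $25.80.
edamame only: max(24/12, 27/7) = 3.857 servings → $5.40.
banana + broccoli: the both-tight solution has a negative serving — not a feasible corner.
banana + avocado with both targets exact would need a negative amount; discard.
banana + edamame with both tight: 3.805 servings and 1.683 servings → $3.12.
broccoli + avocado: the both-tight solution has a negative serving — not a feasible corner.
broccoli + edamame with both tight: 5.778 servings and 0.5556 servings → $4.53.
avocado + edamame with both tight: 2.229 servings and 1.629 servings → $7.07.
So the least-cost plan costs $3.12.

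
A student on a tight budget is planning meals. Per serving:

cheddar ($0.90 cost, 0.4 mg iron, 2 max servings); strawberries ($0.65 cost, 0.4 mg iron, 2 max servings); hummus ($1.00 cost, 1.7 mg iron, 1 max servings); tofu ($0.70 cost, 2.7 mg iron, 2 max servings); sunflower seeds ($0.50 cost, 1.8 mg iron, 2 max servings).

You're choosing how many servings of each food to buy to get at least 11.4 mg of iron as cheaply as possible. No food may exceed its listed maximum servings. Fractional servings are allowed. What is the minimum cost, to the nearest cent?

Cost per mg of iron: tofu $0.2593, sunflower seeds $0.2778, hummus $0.5882, strawberries $1.6250, cheddar $2.2500.
Take 2 servings of tofu: +5.4 mg iron for $1.40 (total $1.40, still need 6.0 mg).
Take 2 servings of sunflower seeds: +3.6 mg iron for $1.00 (total $2.40, still need 2.4 mg).
Take 1 serving of hummus: +1.7 mg iron for $1.00 (total $3.40, still need 0.7 mg).
Take 1.75 servings of strawberries: +0.7 mg iron for $1.14 (total $4.54, still need 0.0 mg).
Filling from the cheapest source first is optimal under one linear minimum: $4.54.

$4.54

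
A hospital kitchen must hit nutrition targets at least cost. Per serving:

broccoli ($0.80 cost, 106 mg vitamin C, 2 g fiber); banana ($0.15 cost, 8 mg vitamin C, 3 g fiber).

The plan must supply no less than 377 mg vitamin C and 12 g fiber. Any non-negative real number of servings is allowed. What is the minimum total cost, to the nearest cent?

$3.00

The cheapest plan sits at a corner of the feasible region — with two constraints it uses at most two foods.
broccoli only: max(377/106, 12/2) = 6 servings → $4.80.
banana only: max(377/8, 12/3) = 47.12 servings → $7.07.
broccoli + banana with both tight: 3.427 servings and 1.715 servings → $3.00.
The minimum over all feasible corners is $3.00.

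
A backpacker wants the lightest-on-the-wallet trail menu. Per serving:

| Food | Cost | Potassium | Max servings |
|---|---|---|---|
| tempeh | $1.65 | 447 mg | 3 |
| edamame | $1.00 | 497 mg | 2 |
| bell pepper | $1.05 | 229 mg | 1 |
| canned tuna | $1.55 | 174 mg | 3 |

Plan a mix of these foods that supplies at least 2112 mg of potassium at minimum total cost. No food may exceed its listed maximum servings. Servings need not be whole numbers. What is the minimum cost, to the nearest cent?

$6.13

Cost per mg of potassium: edamame $0.0020, tempeh $0.0037, bell pepper $0.0046, canned tuna $0.0089.
Take 2 servings of edamame: +994.0 mg potassium for $2.00 (total $2.00, still need 1118.0 mg).
Take 2.501 servings of tempeh: +1118.0 mg potassium for $4.13 (total $6.13, still need 0.0 mg).
Filling from the cheapest source first is optimal under one linear minimum: $6.13.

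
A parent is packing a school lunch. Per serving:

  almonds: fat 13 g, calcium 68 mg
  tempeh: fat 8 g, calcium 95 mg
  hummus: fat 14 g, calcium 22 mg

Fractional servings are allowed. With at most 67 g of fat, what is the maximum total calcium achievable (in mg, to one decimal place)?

Calcium per g fat: tempeh 11.88, almonds 5.231, hummus 1.571.
With no serving limits, spend the whole fat allowance on tempeh: 67 g / 8 g × 95 mg = 795.6 mg.

795.6 mg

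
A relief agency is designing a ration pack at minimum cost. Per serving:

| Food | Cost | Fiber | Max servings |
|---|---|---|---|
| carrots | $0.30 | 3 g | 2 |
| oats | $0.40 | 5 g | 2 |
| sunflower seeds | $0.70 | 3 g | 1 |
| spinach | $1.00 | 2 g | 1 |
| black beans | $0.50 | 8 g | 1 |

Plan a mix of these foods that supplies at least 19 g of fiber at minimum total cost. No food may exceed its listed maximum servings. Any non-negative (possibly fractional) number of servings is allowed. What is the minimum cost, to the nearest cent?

Cost per g of fiber: black beans $0.0625, oats $0.0800, carrots $0.1000, sunflower seeds $0.2333, spinach $0.5000.
Take 1 serving of black beans: +8.0 g fiber for $0.50 (total $0.50, still need 11.0 g).
Take 2 servings of oats: +10.0 g fiber for $0.80 (total $1.30, still need 1.0 g).
Take 0.3333 servings of carrots: +1.0 g fiber for $0.10 (total $1.40, still need 0.0 g).
Greedy by cheapest-per-g is optimal for a single linear constraint, so the minimum cost is $1.40.

$1.40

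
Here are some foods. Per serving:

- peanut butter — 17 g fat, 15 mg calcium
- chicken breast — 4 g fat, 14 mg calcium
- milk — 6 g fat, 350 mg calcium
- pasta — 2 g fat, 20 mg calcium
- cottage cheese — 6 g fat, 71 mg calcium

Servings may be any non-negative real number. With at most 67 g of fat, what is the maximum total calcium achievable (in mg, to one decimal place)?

Calcium per g fat: milk 58.33, cottage cheese 11.83, pasta 10, chicken breast 3.5, peanut butter 0.8824.
With no serving limits, spend the whole fat allowance on milk: 67 g / 6 g × 350 mg = 3908.3 mg.

3908.3 mg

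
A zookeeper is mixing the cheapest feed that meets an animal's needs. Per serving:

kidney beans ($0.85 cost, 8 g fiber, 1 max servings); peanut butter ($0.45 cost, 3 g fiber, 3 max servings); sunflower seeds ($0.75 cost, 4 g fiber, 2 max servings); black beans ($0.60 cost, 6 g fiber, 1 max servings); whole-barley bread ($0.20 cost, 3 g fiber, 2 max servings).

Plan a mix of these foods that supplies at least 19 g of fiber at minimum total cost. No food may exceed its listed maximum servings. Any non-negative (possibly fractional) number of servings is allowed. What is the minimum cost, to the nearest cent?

$1.74

Cost per g of fiber: whole-barley bread $0.0667, black beans $0.1000, kidney beans $0.1062, peanut butter $0.1500, sunflower seeds $0.1875.
Take 2 servings of whole-barley bread: +6.0 g fiber for $0.40 (total $0.40, still need 13.0 g).
Take 1 serving of black beans: +6.0 g fiber for $0.60 (total $1.00, still need 7.0 g).
Take 0.875 servings of kidney beans: +7.0 g fiber for $0.74 (total $1.74, still need 0.0 g).
Filling from the cheapest source first is optimal under one linear minimum: $1.74.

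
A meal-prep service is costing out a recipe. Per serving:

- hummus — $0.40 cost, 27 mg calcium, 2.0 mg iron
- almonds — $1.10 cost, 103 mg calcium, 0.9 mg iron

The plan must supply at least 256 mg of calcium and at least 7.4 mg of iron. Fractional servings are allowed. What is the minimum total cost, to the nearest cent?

$3.06

Minimising a linear cost over {calcium ≥ 256, iron ≥ 7.4, servings ≥ 0} — the optimum is at a vertex, using one or two foods.
hummus only: max(256/27, 7.4/2.0) = 9.481 servings → $3.79.
almonds only: max(256/103, 7.4/0.9) = 8.222 servings → $9.04.
hummus + almonds with both tight: 2.927 servings and 1.718 servings → $3.06.
So the least-cost plan costs $3.06.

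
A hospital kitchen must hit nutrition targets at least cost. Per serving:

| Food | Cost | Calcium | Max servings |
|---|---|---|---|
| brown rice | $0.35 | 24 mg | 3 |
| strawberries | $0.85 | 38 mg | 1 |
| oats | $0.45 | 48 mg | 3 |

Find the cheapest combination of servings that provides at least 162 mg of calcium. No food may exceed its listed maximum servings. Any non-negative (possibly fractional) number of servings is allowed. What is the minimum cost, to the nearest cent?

Cost per mg of calcium: oats $0.0094, brown rice $0.0146, strawberries $0.0224.
Take 3 servings of oats: +144.0 mg calcium for $1.35 (total $1.35, still need 18.0 mg).
Take 0.75 servings of brown rice: +18.0 mg calcium for $0.26 (total $1.61, still need 0.0 mg).
Greedy by cheapest-per-mg is optimal for a single linear constraint, so the minimum cost is $1.61.

$1.61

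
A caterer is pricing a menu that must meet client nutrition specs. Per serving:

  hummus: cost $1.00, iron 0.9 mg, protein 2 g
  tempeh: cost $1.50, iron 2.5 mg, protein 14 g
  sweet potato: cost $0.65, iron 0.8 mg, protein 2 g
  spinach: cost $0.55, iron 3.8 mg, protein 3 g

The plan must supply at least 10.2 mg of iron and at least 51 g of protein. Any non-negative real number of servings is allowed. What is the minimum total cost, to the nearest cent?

$5.54

hummus only: max(10.2/0.9, 51/2) = 25.5 servings → $25.50.
tempeh only: max(10.2/2.5, 51/14) = 4.08 servings → $6.12.
sweet potato only: max(10.2/0.8, 51/2) = 25.5 servings → $16.57.
spinach only: max(10.2/3.8, 51/3) = 17 servings → $9.35.
hummus + tempeh with both tight: 2.013 servings and 3.355 servings → $7.05.
hummus + sweet potato with both targets exact would need a negative amount; discard.
hummus + spinach with both targets exact would need a negative amount; discard.
tempeh + sweet potato with both tight: 3.29 servings and 2.468 servings → $6.54.
tempeh + spinach with both tight: 3.571 servings and 0.3348 servings → $5.54.
sweet potato + spinach with both targets exact would need a negative amount; discard.
Cheapest feasible corner: $5.54.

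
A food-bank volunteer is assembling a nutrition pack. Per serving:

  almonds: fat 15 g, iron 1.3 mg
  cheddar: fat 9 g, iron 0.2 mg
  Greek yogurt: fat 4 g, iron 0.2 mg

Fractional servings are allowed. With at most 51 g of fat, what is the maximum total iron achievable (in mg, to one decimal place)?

4.4 mg

Iron per g fat: almonds 0.08667, Greek yogurt 0.05, cheddar 0.02222.
With no serving limits, spend the whole fat allowance on almonds: 51 g / 15 g × 1.3 mg = 4.4 mg.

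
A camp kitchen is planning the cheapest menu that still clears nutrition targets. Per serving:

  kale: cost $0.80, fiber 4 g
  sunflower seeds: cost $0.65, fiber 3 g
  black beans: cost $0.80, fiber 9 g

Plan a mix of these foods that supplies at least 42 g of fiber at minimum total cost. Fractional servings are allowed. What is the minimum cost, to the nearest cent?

$3.73

Cost per g of fiber: black beans $0.0889, kale $0.2000, sunflower seeds $0.2167.
With no serving limits, use only black beans: 42 g / 9 g = 4.667 servings × $0.80 = $3.73.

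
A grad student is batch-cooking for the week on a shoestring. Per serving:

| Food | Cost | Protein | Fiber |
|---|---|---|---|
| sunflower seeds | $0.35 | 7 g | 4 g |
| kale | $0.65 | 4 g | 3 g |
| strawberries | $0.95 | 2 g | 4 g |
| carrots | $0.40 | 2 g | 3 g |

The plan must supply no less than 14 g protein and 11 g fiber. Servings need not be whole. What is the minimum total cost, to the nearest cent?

$0.96

A basic optimal solution has at most two foods positive. Try each food alone and each pair with both targets met exactly.
sunflower seeds only: max(14/7, 11/4) = 2.75 servings → $0.96.
kale only: max(14/4, 11/3) = 3.667 servings → $2.38.
strawberries only: max(14/2, 11/4) = 7 servings → $6.65.
carrots only: max(14/2, 11/3) = 7 servings → $2.80.
sunflower seeds + kale: intersection lies outside the first quadrant.
sunflower seeds + strawberries with both tight: 1.7 servings and 1.05 servings → $1.59.
sunflower seeds + carrots with both tight: 1.538 servings and 1.615 servings → $1.18.
kale + strawberries with both tight: 3.4 servings and 0.2 servings → $2.40.
kale + carrots with both tight: 3.333 servings and 0.3333 servings → $2.30.
strawberries + carrots: intersection lies outside the first quadrant.
The minimum over all feasible corners is $0.96.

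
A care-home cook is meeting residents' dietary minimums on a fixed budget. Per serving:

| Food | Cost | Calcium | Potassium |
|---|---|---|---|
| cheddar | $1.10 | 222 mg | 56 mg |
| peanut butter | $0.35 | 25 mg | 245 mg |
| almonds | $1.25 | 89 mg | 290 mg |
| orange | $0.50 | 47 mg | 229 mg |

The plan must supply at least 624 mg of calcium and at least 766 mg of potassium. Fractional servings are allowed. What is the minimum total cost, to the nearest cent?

cheddar only: max(624/222, 766/56) = 13.68 servings → $15.05.
peanut butter only: max(624/25, 766/245) = 24.96 servings → $8.74.
almonds only: max(624/89, 766/290) = 7.011 servings → $8.76.
orange only: max(624/47, 766/229) = 13.28 servings → $6.64.
cheddar + peanut butter with both tight: 2.524 servings and 2.55 servings → $3.67.
cheddar + almonds with both tight: 1.899 servings and 2.275 servings → $4.93.
cheddar + orange with both tight: 2.217 servings and 2.803 servings → $3.84.
peanut butter + almonds: intersection lies outside the first quadrant.
peanut butter + orange: intersection lies outside the first quadrant.
almonds + orange: intersection lies outside the first quadrant.
Cheapest feasible corner: $3.67.

$3.67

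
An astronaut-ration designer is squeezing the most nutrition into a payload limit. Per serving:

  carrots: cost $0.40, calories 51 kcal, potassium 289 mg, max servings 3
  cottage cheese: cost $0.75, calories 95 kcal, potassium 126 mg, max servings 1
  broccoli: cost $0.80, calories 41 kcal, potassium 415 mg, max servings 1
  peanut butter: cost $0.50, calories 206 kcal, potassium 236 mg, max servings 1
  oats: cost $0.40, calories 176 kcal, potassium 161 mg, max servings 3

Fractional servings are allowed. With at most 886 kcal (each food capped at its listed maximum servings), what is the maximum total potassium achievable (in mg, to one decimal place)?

2001.7 mg

Potassium per kcal: broccoli 10.12, carrots 5.667, cottage cheese 1.326, peanut butter 1.146, oats 0.9148.
Take 1 serving of broccoli: uses 41 kcal, +415.0 mg potassium (running total 415.0 mg).
Take 3 servings of carrots: uses 153 kcal, +867.0 mg potassium (running total 1282.0 mg).
Take 1 serving of cottage cheese: uses 95 kcal, +126.0 mg potassium (running total 1408.0 mg).
Take 1 serving of peanut butter: uses 206 kcal, +236.0 mg potassium (running total 1644.0 mg).
Take 2.222 servings of oats: uses 391 kcal, +357.7 mg potassium (running total 2001.7 mg).
Filling greedily by potassium-per-kcal is optimal for one linear limit, giving 2001.7 mg.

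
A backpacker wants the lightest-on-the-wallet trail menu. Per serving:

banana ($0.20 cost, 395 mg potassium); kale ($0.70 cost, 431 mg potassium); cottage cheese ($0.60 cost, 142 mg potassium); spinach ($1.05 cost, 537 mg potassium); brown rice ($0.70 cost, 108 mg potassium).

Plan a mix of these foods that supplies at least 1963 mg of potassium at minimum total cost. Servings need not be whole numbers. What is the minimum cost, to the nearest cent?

$0.99

Cost per mg of potassium: banana $0.0005, kale $0.0016, spinach $0.0020, cottage cheese $0.0042, brown rice $0.0065.
With no serving limits, use only banana: 1963 mg / 395 mg = 4.97 servings × $0.20 = $0.99.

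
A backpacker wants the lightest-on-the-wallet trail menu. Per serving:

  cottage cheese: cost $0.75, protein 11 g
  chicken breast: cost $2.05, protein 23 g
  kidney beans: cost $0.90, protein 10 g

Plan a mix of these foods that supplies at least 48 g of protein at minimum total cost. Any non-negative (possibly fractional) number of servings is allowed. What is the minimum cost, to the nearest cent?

Cost per g of protein: cottage cheese $0.0682, chicken breast $0.0891, kidney beans $0.0900.
With no serving limits, use only cottage cheese: 48 g / 11 g = 4.364 servings × $0.75 = $3.27.

$3.27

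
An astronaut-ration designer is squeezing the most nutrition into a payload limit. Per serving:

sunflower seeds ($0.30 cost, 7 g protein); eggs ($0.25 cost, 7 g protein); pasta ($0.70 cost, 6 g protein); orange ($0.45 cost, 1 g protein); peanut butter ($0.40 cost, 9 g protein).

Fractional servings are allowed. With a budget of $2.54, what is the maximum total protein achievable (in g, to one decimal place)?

71.1 g

Protein per dollar: eggs 28, sunflower seeds 23.33, peanut butter 22.5, pasta 8.571, orange 2.222.
With no serving limits, spend the whole cost allowance on eggs: $2.54 / $0.25 × 7 g = 71.1 g.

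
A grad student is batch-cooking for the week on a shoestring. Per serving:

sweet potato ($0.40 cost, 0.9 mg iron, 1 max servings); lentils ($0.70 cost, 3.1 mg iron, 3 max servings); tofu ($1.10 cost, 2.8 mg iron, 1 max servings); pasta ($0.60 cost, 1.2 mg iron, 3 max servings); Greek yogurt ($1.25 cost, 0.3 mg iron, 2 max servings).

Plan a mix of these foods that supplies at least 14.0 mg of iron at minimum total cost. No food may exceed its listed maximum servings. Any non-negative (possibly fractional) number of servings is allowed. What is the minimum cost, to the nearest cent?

$4.10

Cost per mg of iron: lentils $0.2258, tofu $0.3929, sweet potato $0.4444, pasta $0.5000, Greek yogurt $4.1667.
Take 3 servings of lentils: +9.3 mg iron for $2.10 (total $2.10, still need 4.7 mg).
Take 1 serving of tofu: +2.8 mg iron for $1.10 (total $3.20, still need 1.9 mg).
Take 1 serving of sweet potato: +0.9 mg iron for $0.40 (total $3.60, still need 1.0 mg).
Take 0.8333 servings of pasta: +1.0 mg iron for $0.50 (total $4.10, still need 0.0 mg).
Greedy by cheapest-per-mg is optimal for a single linear constraint, so the minimum cost is $4.10.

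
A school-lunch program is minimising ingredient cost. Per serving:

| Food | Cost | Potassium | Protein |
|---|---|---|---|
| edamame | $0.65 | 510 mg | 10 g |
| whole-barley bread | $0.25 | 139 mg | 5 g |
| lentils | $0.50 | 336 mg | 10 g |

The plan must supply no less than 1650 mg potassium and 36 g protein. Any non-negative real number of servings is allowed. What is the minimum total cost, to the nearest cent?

$2.18

edamame only: max(1650/510, 36/10) = 3.6 servings → $2.34.
whole-barley bread only: max(1650/139, 36/5) = 11.87 servings → $2.97.
lentils only: max(1650/336, 36/10) = 4.911 servings → $2.46.
edamame + whole-barley bread with both tight: 2.798 servings and 1.603 servings → $2.22.
edamame + lentils with both tight: 2.531 servings and 1.069 servings → $2.18.
whole-barley bread + lentils: intersection lies outside the first quadrant.
So the least-cost plan costs $2.18.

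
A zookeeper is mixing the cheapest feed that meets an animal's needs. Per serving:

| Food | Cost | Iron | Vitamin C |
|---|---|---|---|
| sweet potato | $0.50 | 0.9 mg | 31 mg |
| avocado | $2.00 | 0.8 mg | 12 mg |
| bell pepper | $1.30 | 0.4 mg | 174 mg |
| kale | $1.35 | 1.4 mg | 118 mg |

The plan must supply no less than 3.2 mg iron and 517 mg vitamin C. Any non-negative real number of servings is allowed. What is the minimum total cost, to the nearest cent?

$4.51

Minimising a linear cost over {iron ≥ 3.2, vitamin C ≥ 517, servings ≥ 0} — the optimum is at a vertex, using one or two foods.
sweet potato only: max(3.2/0.9, 517/31) = 16.68 servings → $8.34.
avocado only: max(3.2/0.8, 517/12) = 43.08 servings → $86.17.
bell pepper only: max(3.2/0.4, 517/174) = 8 servings → $10.40.
kale only: max(3.2/1.4, 517/118) = 4.381 servings → $5.91.
sweet potato + avocado: intersection lies outside the first quadrant.
sweet potato + bell pepper with both tight: 2.427 servings and 2.539 servings → $4.51.
sweet potato + kale: intersection lies outside the first quadrant.
avocado + bell pepper with both tight: 2.604 servings and 2.792 servings → $8.84.
avocado + kale: the both-tight solution has a negative serving — not a feasible corner.
bell pepper + kale with both tight: 1.763 servings and 1.782 servings → $4.70.
Cheapest feasible corner: $4.51.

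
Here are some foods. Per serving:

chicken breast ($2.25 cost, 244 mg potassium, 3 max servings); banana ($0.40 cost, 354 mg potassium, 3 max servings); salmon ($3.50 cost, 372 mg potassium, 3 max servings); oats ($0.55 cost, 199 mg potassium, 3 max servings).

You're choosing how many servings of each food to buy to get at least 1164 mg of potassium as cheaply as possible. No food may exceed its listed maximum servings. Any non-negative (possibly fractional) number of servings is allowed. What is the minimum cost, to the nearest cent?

Cost per mg of potassium: banana $0.0011, oats $0.0028, chicken breast $0.0092, salmon $0.0094.
Take 3 servings of banana: +1062.0 mg potassium for $1.20 (total $1.20, still need 102.0 mg).
Take 0.5126 servings of oats: +102.0 mg potassium for $0.28 (total $1.48, still need 0.0 mg).
Filling from the cheapest source first is optimal under one linear minimum: $1.48.

$1.48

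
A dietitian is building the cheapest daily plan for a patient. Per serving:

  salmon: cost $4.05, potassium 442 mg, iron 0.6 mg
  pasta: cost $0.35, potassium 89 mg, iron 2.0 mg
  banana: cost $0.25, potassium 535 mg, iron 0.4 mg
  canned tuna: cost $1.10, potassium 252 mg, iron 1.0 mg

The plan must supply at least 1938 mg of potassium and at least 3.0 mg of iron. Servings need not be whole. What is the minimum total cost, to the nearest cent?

This is a tiny linear program; its minimum lies at a vertex of the feasible set. List the vertices and price them.
salmon only: max(1938/442, 3.0/0.6) = 5 servings → $20.25.
pasta only: max(1938/89, 3.0/2.0) = 21.78 servings → $7.62.
banana only: max(1938/535, 3.0/0.4) = 7.5 servings → $1.88.
canned tuna only: max(1938/252, 3.0/1.0) = 7.69 servings → $8.46.
salmon + pasta with both tight: 4.345 servings and 0.1965 servings → $17.67.
salmon + banana with both targets exact would need a negative amount; discard.
salmon + canned tuna with both tight: 4.065 servings and 0.5612 servings → $17.08.
pasta + banana with both tight: 0.8022 servings and 3.489 servings → $1.15.
pasta + canned tuna: intersection lies outside the first quadrant.
banana + canned tuna with both tight: 2.722 servings and 1.911 servings → $2.78.
The minimum over all feasible corners is $1.15.

$1.15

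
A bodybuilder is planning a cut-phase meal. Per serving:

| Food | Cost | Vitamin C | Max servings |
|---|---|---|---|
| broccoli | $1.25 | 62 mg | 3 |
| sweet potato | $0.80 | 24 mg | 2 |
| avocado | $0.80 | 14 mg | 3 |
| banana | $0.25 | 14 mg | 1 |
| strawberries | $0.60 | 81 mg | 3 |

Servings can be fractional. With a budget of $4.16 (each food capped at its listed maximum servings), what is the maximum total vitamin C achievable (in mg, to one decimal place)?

361.7 mg

Vitamin C per dollar: strawberries 135, banana 56, broccoli 49.6, sweet potato 30, avocado 17.5.
Take 3 servings of strawberries: spends $1.80, +243.0 mg vitamin C (running total 243.0 mg).
Take 1 serving of banana: spends $0.25, +14.0 mg vitamin C (running total 257.0 mg).
Take 1.688 servings of broccoli: spends $2.11, +104.7 mg vitamin C (running total 361.7 mg).
Filling greedily by vitamin C-per-dollar is optimal for one linear limit, giving 361.7 mg.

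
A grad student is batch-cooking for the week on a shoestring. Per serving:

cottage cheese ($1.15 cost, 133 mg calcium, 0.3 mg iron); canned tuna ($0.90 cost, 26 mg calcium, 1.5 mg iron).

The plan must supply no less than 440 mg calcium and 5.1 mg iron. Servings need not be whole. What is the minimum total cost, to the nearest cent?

An LP optimum is at a vertex; with two nutrient constraints at most two foods are used. Check each candidate.
cottage cheese only: max(440/133, 5.1/0.3) = 17 servings → $19.55.
canned tuna only: max(440/26, 5.1/1.5) = 16.92 servings → $15.23.
cottage cheese + canned tuna with both tight: 2.751 servings and 2.85 servings → $5.73.
The minimum over all feasible corners is $5.73.

$5.73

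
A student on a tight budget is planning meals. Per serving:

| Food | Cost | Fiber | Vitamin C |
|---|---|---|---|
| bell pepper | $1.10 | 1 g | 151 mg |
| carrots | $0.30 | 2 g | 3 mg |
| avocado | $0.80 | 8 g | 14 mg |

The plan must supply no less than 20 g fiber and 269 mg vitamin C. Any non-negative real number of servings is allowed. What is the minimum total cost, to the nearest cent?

For a min-cost LP with two ≥-constraints, a basic feasible solution has at most two positive variables.
bell pepper only: max(20/1, 269/151) = 20 servings → $22.00.
carrots only: max(20/2, 269/3) = 89.67 servings → $26.90.
avocado only: max(20/8, 269/14) = 19.21 servings → $15.37.
bell pepper + carrots with both tight: 1.599 servings and 9.201 servings → $4.52.
bell pepper + avocado with both tight: 1.568 servings and 2.304 servings → $3.57.
carrots + avocado: intersection lies outside the first quadrant.
Cheapest feasible corner: $3.57.

$3.57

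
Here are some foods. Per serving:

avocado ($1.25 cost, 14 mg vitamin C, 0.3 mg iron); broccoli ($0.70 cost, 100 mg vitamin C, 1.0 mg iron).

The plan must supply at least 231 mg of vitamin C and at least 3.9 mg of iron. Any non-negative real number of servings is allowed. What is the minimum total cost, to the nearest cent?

Minimising a linear cost over {vitamin C ≥ 231, iron ≥ 3.9, servings ≥ 0} — the optimum is at a vertex, using one or two foods.
avocado only: max(231/14, 3.9/0.3) = 16.5 servings → $20.62.
broccoli only: max(231/100, 3.9/1.0) = 3.9 servings → $2.73.
avocado + broccoli with both tight: 9.938 servings and 0.9187 servings → $13.06.
The minimum over all feasible corners is $2.73.

$2.73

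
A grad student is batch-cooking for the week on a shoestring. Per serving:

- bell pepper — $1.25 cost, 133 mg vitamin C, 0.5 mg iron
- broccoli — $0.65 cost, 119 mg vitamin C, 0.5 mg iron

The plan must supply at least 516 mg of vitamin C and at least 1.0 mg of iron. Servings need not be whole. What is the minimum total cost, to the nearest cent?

$2.82

bell pepper only: max(516/133, 1.0/0.5) = 3.88 servings → $4.85.
broccoli only: max(516/119, 1.0/0.5) = 4.336 servings → $2.82.
bell pepper + broccoli: intersection lies outside the first quadrant.
The minimum over all feasible corners is $2.82.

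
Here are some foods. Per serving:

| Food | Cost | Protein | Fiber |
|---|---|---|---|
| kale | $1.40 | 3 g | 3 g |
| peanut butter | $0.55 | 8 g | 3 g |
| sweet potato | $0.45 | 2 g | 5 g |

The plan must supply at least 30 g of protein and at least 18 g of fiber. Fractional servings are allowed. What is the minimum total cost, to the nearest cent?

Compare the cost at each extreme point of the feasible region.
kale only: max(30/3, 18/3) = 10 servings → $14.00.
peanut butter only: max(30/8, 18/3) = 6 servings → $3.30.
sweet potato only: max(30/2, 18/5) = 15 servings → $6.75.
kale + peanut butter with both tight: 3.6 servings and 2.4 servings → $6.36.
kale + sweet potato: intersection lies outside the first quadrant.
peanut butter + sweet potato with both tight: 3.353 servings and 1.588 servings → $2.56.
So the least-cost plan costs $2.56.

$2.56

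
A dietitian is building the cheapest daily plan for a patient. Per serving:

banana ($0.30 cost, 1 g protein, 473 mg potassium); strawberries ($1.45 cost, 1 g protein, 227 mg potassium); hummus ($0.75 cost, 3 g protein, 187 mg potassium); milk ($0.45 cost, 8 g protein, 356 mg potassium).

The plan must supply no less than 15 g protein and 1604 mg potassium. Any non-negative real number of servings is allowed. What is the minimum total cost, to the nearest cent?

With two linear requirements the optimum uses one or two foods; enumerate the corners.
banana only: max(15/1, 1604/473) = 15 servings → $4.50.
strawberries only: max(15/1, 1604/227) = 15 servings → $21.75.
hummus only: max(15/3, 1604/187) = 8.578 servings → $6.43.
milk only: max(15/8, 1604/356) = 4.506 servings → $2.03.
banana + strawberries with both targets exact would need a negative amount; discard.
banana + hummus with both tight: 1.629 servings and 4.457 servings → $3.83.
banana + milk with both tight: 2.186 servings and 1.602 servings → $1.38.
strawberries + hummus with both tight: 4.063 servings and 3.646 servings → $8.63.
strawberries + milk with both tight: 5.132 servings and 1.234 servings → $8.00.
hummus + milk: intersection lies outside the first quadrant.
So the least-cost plan costs $1.38.

$1.38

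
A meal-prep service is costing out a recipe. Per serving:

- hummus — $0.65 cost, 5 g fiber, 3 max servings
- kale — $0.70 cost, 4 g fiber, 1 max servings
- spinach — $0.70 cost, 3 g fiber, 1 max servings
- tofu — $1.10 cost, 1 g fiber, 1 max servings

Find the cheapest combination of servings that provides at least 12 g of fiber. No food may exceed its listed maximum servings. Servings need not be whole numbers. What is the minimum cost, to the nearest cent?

Cost per g of fiber: hummus $0.1300, kale $0.1750, spinach $0.2333, tofu $1.1000.
Take 2.4 servings of hummus: +12.0 g fiber for $1.56 (total $1.56, still need 0.0 g).
Filling from the cheapest source first is optimal under one linear minimum: $1.56.

$1.56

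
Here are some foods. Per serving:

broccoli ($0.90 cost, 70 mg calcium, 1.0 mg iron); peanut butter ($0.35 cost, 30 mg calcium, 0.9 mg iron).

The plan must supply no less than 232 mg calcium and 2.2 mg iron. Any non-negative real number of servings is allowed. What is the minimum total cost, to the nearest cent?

broccoli only: max(232/70, 2.2/1.0) = 3.314 servings → $2.98.
peanut butter only: max(232/30, 2.2/0.9) = 7.733 servings → $2.71.
broccoli + peanut butter: the both-tight solution has a negative serving — not a feasible corner.
So the least-cost plan costs $2.71.

$2.71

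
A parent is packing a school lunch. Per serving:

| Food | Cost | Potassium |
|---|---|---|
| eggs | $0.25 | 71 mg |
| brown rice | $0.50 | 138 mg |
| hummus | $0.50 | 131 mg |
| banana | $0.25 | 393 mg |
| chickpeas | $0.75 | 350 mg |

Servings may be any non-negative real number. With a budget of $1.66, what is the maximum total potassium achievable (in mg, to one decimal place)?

Potassium per dollar: banana 1572, chickpeas 466.7, eggs 284, brown rice 276, hummus 262.
With no serving limits, spend the whole cost allowance on banana: $1.66 / $0.25 × 393 mg = 2609.5 mg.

2609.5 mg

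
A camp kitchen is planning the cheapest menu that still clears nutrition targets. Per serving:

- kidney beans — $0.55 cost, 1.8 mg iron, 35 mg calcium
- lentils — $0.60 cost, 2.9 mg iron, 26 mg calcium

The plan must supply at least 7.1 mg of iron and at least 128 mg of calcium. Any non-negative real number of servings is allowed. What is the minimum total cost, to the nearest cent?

An LP optimum is at a vertex; with two nutrient constraints at most two foods are used. Check each candidate.
kidney beans only: max(7.1/1.8, 128/35) = 3.944 servings → $2.17.
lentils only: max(7.1/2.9, 128/26) = 4.923 servings → $2.95.
kidney beans + lentils with both tight: 3.411 servings and 0.3309 servings → $2.07.
So the least-cost plan costs $2.07.

$2.07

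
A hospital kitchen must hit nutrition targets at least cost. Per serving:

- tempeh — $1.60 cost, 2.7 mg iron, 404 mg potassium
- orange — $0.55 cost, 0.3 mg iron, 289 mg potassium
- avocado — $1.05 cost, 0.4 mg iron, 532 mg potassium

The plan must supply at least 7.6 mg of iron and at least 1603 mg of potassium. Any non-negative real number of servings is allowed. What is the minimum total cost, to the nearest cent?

tempeh only: max(7.6/2.7, 1603/404) = 3.968 servings → $6.35.
orange only: max(7.6/0.3, 1603/289) = 25.33 servings → $13.93.
avocado only: max(7.6/0.4, 1603/532) = 19 servings → $19.95.
tempeh + orange with both tight: 2.603 servings and 1.908 servings → $5.21.
tempeh + avocado with both tight: 2.669 servings and 0.9866 servings → $5.31.
orange + avocado: the both-tight solution has a negative serving — not a feasible corner.
So the least-cost plan costs $5.21.

$5.21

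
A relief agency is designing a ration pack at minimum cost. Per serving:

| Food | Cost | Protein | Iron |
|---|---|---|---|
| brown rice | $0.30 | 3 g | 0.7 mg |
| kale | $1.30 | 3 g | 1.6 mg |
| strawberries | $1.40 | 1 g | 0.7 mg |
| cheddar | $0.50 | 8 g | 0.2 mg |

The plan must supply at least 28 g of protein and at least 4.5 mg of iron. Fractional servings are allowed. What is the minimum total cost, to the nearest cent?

brown rice only: max(28/3, 4.5/0.7) = 9.333 servings → $2.80.
kale only: max(28/3, 4.5/1.6) = 9.333 servings → $12.13.
strawberries only: max(28/1, 4.5/0.7) = 28 servings → $39.20.
cheddar only: max(28/8, 4.5/0.2) = 22.5 servings → $11.25.
brown rice + kale: the both-tight solution has a negative serving — not a feasible corner.
brown rice + strawberries: intersection lies outside the first quadrant.
brown rice + cheddar with both tight: 6.08 servings and 1.22 servings → $2.43.
kale + strawberries: the both-tight solution has a negative serving — not a feasible corner.
kale + cheddar with both tight: 2.492 servings and 2.566 servings → $4.52.
strawberries + cheddar with both tight: 5.63 servings and 2.796 servings → $9.28.
Cheapest feasible corner: $2.43.

$2.43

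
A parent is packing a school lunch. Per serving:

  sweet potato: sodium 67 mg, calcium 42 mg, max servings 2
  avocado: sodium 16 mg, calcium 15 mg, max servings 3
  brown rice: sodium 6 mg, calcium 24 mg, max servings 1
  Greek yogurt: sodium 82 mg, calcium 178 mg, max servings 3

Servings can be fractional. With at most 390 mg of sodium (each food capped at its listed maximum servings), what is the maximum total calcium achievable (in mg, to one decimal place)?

659.4 mg

Calcium per mg sodium: brown rice 4, Greek yogurt 2.171, avocado 0.9375, sweet potato 0.6269.
Take 1 serving of brown rice: uses 6 mg sodium, +24.0 mg calcium (running total 24.0 mg).
Take 3 servings of Greek yogurt: uses 246 mg sodium, +534.0 mg calcium (running total 558.0 mg).
Take 3 servings of avocado: uses 48 mg sodium, +45.0 mg calcium (running total 603.0 mg).
Take 1.343 servings of sweet potato: uses 90 mg sodium, +56.4 mg calcium (running total 659.4 mg).
Greedy by best ratio exhausts the sodium allowance optimally: 659.4 mg.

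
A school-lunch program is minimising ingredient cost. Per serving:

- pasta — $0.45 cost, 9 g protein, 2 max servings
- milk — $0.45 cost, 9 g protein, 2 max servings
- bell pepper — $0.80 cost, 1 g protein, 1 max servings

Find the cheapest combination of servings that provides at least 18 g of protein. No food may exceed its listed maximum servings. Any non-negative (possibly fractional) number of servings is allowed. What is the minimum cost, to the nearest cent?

$0.90

Cost per g of protein: pasta $0.0500, milk $0.0500, bell pepper $0.8000.
Take 2 servings of pasta: +18.0 g protein for $0.90 (total $0.90, still need 0.0 g).
Greedy by cheapest-per-g is optimal for a single linear constraint, so the minimum cost is $0.90.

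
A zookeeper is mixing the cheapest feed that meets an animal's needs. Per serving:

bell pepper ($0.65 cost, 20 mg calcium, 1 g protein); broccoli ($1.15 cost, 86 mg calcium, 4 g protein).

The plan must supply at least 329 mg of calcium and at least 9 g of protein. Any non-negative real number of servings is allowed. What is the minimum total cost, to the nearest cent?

An LP optimum is at a vertex; with two nutrient constraints at most two foods are used. Check each candidate.
bell pepper only: max(329/20, 9/1) = 16.45 servings → $10.69.
broccoli only: max(329/86, 9/4) = 3.826 servings → $4.40.
bell pepper + broccoli: intersection lies outside the first quadrant.
The minimum over all feasible corners is $4.40.

$4.40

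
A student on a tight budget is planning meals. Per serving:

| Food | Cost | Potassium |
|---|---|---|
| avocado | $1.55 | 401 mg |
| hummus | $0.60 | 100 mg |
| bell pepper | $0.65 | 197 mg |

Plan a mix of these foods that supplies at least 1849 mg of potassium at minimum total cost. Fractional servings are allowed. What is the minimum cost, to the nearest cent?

$6.10

Cost per mg of potassium: bell pepper $0.0033, avocado $0.0039, hummus $0.0060.
With no serving limits, use only bell pepper: 1849 mg / 197 mg = 9.386 servings × $0.65 = $6.10.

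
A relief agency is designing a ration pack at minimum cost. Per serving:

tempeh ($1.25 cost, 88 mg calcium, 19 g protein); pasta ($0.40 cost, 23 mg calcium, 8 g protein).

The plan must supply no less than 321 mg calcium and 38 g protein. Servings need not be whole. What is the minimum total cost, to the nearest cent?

$4.56

With two linear requirements the optimum uses one or two foods; enumerate the corners.
tempeh only: max(321/88, 38/19) = 3.648 servings → $4.56.
pasta only: max(321/23, 38/8) = 13.96 servings → $5.58.
tempeh + pasta: the both-tight solution has a negative serving — not a feasible corner.
The minimum over all feasible corners is $4.56.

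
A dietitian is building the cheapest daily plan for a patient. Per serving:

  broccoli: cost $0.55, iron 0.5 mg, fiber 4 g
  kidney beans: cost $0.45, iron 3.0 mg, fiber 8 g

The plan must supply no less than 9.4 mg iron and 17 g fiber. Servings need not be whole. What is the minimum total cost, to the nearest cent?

broccoli only: max(9.4/0.5, 17/4) = 18.8 servings → $10.34.
kidney beans only: max(9.4/3.0, 17/8) = 3.133 servings → $1.41.
broccoli + kidney beans with both targets exact would need a negative amount; discard.
So the least-cost plan costs $1.41.

$1.41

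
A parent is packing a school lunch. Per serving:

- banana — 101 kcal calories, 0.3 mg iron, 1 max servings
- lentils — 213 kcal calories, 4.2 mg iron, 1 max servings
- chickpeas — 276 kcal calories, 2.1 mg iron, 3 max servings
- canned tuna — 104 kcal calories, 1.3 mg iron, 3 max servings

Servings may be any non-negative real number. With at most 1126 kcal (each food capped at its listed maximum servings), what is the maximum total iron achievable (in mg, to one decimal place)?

Iron per kcal: lentils 0.01972, canned tuna 0.0125, chickpeas 0.007609, banana 0.00297.
Take 1 serving of lentils: uses 213 kcal, +4.2 mg iron (running total 4.2 mg).
Take 3 servings of canned tuna: uses 312 kcal, +3.9 mg iron (running total 8.1 mg).
Take 2.178 servings of chickpeas: uses 601 kcal, +4.6 mg iron (running total 12.7 mg).
Filling greedily by iron-per-kcal is optimal for one linear limit, giving 12.7 mg.

12.7 mg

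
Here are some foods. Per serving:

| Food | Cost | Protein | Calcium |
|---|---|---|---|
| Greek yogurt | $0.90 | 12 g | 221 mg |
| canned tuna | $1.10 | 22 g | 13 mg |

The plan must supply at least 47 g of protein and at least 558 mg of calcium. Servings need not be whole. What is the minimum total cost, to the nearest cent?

$3.09

For a min-cost LP with two ≥-constraints, a basic feasible solution has at most two positive variables.
Greek yogurt only: max(47/12, 558/221) = 3.917 servings → $3.52.
canned tuna only: max(47/22, 558/13) = 42.92 servings → $47.22.
Greek yogurt + canned tuna with both tight: 2.479 servings and 0.7843 servings → $3.09.
So the least-cost plan costs $3.09.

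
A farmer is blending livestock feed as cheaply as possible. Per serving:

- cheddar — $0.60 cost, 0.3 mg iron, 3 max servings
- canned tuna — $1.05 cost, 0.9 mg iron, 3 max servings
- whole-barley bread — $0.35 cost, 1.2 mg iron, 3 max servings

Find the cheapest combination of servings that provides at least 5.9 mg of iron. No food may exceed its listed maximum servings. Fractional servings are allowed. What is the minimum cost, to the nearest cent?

$3.73

Cost per mg of iron: whole-barley bread $0.2917, canned tuna $1.1667, cheddar $2.0000.
Take 3 servings of whole-barley bread: +3.6 mg iron for $1.05 (total $1.05, still need 2.3 mg).
Take 2.556 servings of canned tuna: +2.3 mg iron for $2.68 (total $3.73, still need 0.0 mg).
Filling from the cheapest source first is optimal under one linear minimum: $3.73.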